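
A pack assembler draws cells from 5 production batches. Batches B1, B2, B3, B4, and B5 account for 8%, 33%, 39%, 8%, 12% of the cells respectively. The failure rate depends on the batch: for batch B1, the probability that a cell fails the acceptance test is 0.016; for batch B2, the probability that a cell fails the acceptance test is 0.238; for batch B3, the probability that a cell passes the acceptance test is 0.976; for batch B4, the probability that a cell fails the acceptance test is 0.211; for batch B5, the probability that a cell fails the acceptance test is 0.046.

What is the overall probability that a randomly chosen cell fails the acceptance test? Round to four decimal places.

P(F|B3) = 1 − 0.976 = 0.024.
Using total probability over the partition,
P(F) = P(F|B1)·P(B1) + P(F|B2)·P(B2) + P(F|B3)·P(B3) + P(F|B4)·P(B4) + P(F|B5)·P(B5)
      = 0.016·0.08 + 0.238·0.33 + 0.024·0.39 + 0.211·0.08 + 0.046·0.12
      = 0.00128 + 0.07854 + 0.00936 + 0.01688 + 0.00552 = 0.11158

0.1116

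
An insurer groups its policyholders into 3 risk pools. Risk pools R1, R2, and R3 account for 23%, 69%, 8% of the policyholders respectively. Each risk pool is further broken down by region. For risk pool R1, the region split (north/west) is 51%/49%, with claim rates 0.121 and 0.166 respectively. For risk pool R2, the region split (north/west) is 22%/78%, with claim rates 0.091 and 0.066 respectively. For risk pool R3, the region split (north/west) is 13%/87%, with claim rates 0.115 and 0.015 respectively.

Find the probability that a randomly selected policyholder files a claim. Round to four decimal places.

0.0845

P(C|R1) = 0.51·0.121 + 0.49·0.166 = 0.06171 + 0.08134 = 0.14305
P(C|R2) = 0.22·0.091 + 0.78·0.066 = 0.02002 + 0.05148 = 0.0715
P(C|R3) = 0.13·0.115 + 0.87·0.015 = 0.01495 + 0.01305 = 0.028
By total probability over the outer partition,
P(C) = 0.23·0.14305 + 0.69·0.0715 + 0.08·0.028
      = 0.0329015 + 0.049335 + 0.00224 = 0.0844765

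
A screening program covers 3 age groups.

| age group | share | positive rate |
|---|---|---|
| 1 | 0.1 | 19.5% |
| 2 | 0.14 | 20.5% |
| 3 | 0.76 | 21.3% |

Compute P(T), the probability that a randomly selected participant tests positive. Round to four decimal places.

P(T) = P(T|1)·P(1) + P(T|2)·P(2) + P(T|3)·P(3)
      = 0.195·0.1 + 0.205·0.14 + 0.213·0.76
      = 0.0195 + 0.0287 + 0.16188 = 0.21008

P(T) ≈ 0.2101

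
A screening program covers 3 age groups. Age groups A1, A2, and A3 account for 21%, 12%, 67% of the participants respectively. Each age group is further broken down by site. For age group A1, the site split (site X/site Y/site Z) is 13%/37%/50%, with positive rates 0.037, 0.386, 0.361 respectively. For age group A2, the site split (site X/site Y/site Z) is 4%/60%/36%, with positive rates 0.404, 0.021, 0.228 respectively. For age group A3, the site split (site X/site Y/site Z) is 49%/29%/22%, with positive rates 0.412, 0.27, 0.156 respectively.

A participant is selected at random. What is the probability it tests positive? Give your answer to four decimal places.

P(T|A1) = 0.13·0.037 + 0.37·0.386 + 0.5·0.361 = 0.00481 + 0.14282 + 0.1805 = 0.32813
P(T|A2) = 0.04·0.404 + 0.6·0.021 + 0.36·0.228 = 0.01616 + 0.0126 + 0.08208 = 0.11084
P(T|A3) = 0.49·0.412 + 0.29·0.27 + 0.22·0.156 = 0.20188 + 0.0783 + 0.03432 = 0.3145
By total probability over the outer partition,
P(T) = 0.21·0.32813 + 0.12·0.11084 + 0.67·0.3145
      = 0.0689073 + 0.0133008 + 0.210715 = 0.2929231

0.2929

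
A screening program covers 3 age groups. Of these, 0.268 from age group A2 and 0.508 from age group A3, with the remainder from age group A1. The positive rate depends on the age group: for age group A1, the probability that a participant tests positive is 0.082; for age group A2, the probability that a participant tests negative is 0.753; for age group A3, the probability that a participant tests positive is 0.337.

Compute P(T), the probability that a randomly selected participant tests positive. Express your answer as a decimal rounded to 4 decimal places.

P(A1) = 1 − (0.268 + 0.508) = 0.224.
P(T|A2) = 1 − 0.753 = 0.247.
P(T) = P(T|A1)·P(A1) + P(T|A2)·P(A2) + P(T|A3)·P(A3)
      = 0.082·0.224 + 0.247·0.268 + 0.337·0.508
      = 0.018368 + 0.066196 + 0.171196 = 0.25576

0.2558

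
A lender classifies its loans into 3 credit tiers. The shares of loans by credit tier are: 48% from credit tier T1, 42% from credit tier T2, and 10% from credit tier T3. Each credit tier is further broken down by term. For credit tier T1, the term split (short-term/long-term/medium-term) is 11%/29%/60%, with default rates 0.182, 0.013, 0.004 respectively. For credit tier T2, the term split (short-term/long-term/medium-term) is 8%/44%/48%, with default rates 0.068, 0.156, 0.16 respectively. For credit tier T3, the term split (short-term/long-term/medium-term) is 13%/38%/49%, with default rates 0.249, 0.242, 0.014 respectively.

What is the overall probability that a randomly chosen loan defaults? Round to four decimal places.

P(D|T1) = 0.11·0.182 + 0.29·0.013 + 0.6·0.004 = 0.02002 + 0.00377 + 0.0024 = 0.02619
P(D|T2) = 0.08·0.068 + 0.44·0.156 + 0.48·0.16 = 0.00544 + 0.06864 + 0.0768 = 0.15088
P(D|T3) = 0.13·0.249 + 0.38·0.242 + 0.49·0.014 = 0.03237 + 0.09196 + 0.00686 = 0.13119
Then overall,
P(D) = 0.48·0.02619 + 0.42·0.15088 + 0.1·0.13119
      = 0.0125712 + 0.0633696 + 0.013119 = 0.0890598

0.0891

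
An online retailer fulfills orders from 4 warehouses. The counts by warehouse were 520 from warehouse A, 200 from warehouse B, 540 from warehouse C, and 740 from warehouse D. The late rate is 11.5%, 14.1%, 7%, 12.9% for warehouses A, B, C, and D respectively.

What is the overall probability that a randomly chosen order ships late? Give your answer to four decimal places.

P(L) ≈ 0.1106

Total: 520 + 200 + 540 + 740 = 2000.
P(A) = 520/2000 = 0.26. P(B) = 200/2000 = 0.1. P(C) = 540/2000 = 0.27. P(D) = 740/2000 = 0.37.
P(L) = P(L|A)·P(A) + P(L|B)·P(B) + P(L|C)·P(C) + P(L|D)·P(D)
      = 0.115·0.26 + 0.141·0.1 + 0.07·0.27 + 0.129·0.37
      = 0.0299 + 0.0141 + 0.0189 + 0.04773 = 0.11063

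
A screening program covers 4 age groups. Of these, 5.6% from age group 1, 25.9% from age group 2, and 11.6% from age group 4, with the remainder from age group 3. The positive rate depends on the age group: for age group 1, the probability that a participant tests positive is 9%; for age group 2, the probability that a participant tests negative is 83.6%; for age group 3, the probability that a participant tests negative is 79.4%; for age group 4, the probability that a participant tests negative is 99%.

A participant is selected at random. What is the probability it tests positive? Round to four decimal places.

P(3) = 1 − (0.056 + 0.259 + 0.116) = 0.569.
P(T|2) = 1 − 0.836 = 0.164.
P(T|3) = 1 − 0.794 = 0.206.
P(T|4) = 1 − 0.99 = 0.01.
Summing over the partition,
P(T) = P(T|1)·P(1) + P(T|2)·P(2) + P(T|3)·P(3) + P(T|4)·P(4)
      = 0.09·0.056 + 0.164·0.259 + 0.206·0.569 + 0.01·0.116
      = 0.00504 + 0.042476 + 0.117214 + 0.00116 = 0.16589

P(T) ≈ 0.1659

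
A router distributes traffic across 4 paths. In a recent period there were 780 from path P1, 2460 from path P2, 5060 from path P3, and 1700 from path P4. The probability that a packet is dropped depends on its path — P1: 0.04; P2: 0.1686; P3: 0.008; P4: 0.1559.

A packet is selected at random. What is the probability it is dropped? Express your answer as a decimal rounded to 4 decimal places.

0.0751

Total: 780 + 2460 + 5060 + 1700 = 10000.
P(P1) = 780/10000 = 0.078. P(P2) = 2460/10000 = 0.246. P(P3) = 5060/10000 = 0.506. P(P4) = 1700/10000 = 0.17.
P(L) = P(L|P1)·P(P1) + P(L|P2)·P(P2) + P(L|P3)·P(P3) + P(L|P4)·P(P4)
      = 0.04·0.078 + 0.1686·0.246 + 0.008·0.506 + 0.1559·0.17
      = 0.00312 + 0.0414756 + 0.004048 + 0.026503 = 0.0751466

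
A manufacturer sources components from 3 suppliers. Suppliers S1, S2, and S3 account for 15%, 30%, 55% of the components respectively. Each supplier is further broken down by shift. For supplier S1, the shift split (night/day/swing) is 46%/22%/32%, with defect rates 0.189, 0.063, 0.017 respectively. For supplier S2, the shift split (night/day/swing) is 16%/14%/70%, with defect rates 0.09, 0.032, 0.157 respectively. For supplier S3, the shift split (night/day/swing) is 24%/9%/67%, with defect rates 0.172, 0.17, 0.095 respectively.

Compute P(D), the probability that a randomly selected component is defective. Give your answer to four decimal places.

0.1207

P(D|S1) = 0.46·0.189 + 0.22·0.063 + 0.32·0.017 = 0.08694 + 0.01386 + 0.00544 = 0.10624
P(D|S2) = 0.16·0.09 + 0.14·0.032 + 0.7·0.157 = 0.0144 + 0.00448 + 0.1099 = 0.12878
P(D|S3) = 0.24·0.172 + 0.09·0.17 + 0.67·0.095 = 0.04128 + 0.0153 + 0.06365 = 0.12023
Then overall,
P(D) = 0.15·0.10624 + 0.3·0.12878 + 0.55·0.12023
      = 0.015936 + 0.038634 + 0.0661265 = 0.1206965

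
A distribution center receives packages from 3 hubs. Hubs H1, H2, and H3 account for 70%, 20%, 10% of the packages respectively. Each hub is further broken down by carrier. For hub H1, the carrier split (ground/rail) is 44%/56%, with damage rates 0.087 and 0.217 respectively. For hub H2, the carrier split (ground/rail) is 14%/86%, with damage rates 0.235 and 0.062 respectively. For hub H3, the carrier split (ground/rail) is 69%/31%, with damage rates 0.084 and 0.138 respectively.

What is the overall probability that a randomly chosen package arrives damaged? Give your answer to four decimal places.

0.1392

P(D|H1) = 0.44·0.087 + 0.56·0.217 = 0.03828 + 0.12152 = 0.1598
P(D|H2) = 0.14·0.235 + 0.86·0.062 = 0.0329 + 0.05332 = 0.08622
P(D|H3) = 0.69·0.084 + 0.31·0.138 = 0.05796 + 0.04278 = 0.10074
Then overall,
P(D) = 0.7·0.1598 + 0.2·0.08622 + 0.1·0.10074
      = 0.11186 + 0.017244 + 0.010074 = 0.139178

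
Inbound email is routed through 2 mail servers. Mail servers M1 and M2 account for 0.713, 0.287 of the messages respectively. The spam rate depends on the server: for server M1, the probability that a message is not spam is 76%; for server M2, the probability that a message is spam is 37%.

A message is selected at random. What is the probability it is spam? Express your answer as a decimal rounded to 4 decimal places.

0.2773

P(S|M1) = 1 − 0.76 = 0.24.
P(S) = P(S|M1)·P(M1) + P(S|M2)·P(M2)
      = 0.24·0.713 + 0.37·0.287
      = 0.17112 + 0.10619 = 0.27731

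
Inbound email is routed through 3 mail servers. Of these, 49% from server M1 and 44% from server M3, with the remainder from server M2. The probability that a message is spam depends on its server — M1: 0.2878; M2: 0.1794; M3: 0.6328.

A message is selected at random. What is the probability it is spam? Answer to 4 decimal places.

P(M2) = 1 − (0.49 + 0.44) = 0.07.
By the law of total probability,
P(S) = P(S|M1)·P(M1) + P(S|M2)·P(M2) + P(S|M3)·P(M3)
      = 0.2878·0.49 + 0.1794·0.07 + 0.6328·0.44
      = 0.141022 + 0.012558 + 0.278432 = 0.432012

P(S) ≈ 0.4320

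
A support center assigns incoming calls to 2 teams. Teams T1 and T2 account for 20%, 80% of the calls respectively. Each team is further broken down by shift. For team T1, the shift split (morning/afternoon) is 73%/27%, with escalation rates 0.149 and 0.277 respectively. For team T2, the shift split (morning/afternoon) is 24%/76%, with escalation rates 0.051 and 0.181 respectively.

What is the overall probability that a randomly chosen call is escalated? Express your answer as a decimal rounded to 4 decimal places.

P(E|T1) = 0.73·0.149 + 0.27·0.277 = 0.10877 + 0.07479 = 0.18356
P(E|T2) = 0.24·0.051 + 0.76·0.181 = 0.01224 + 0.13756 = 0.1498
Then overall,
P(E) = 0.2·0.18356 + 0.8·0.1498
      = 0.036712 + 0.11984 = 0.156552

P(E) ≈ 0.1566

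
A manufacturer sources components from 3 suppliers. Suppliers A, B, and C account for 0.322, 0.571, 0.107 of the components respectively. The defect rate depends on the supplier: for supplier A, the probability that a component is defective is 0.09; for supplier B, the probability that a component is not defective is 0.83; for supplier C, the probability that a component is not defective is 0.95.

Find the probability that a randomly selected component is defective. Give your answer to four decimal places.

P(D|B) = 1 − 0.83 = 0.17.
P(D|C) = 1 − 0.95 = 0.05.
P(D) = P(D|A)·P(A) + P(D|B)·P(B) + P(D|C)·P(C)
      = 0.09·0.322 + 0.17·0.571 + 0.05·0.107
      = 0.02898 + 0.09707 + 0.00535 = 0.1314

0.1314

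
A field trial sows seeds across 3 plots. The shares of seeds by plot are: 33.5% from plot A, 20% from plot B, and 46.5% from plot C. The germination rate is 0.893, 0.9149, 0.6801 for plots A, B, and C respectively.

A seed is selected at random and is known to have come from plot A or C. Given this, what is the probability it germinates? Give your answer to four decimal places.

P(G|S) ≈ 0.7693

Let S = {A, C}.
P(S) = 0.335 + 0.465 = 0.8.
P(G ∩ S) = 0.893·0.335 + 0.6801·0.465 = 0.299155 + 0.3162465 = 0.6154015.
P(G | S) = 0.6154015 / 0.8 = 0.769252…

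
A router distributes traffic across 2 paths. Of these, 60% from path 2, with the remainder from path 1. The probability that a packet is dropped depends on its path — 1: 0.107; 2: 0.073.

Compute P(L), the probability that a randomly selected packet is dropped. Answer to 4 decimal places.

P(L) ≈ 0.0866

P(1) = 1 − (0.6) = 0.4.
Summing over the partition,
P(L) = P(L|1)·P(1) + P(L|2)·P(2)
      = 0.107·0.4 + 0.073·0.6
      = 0.0428 + 0.0438 = 0.0866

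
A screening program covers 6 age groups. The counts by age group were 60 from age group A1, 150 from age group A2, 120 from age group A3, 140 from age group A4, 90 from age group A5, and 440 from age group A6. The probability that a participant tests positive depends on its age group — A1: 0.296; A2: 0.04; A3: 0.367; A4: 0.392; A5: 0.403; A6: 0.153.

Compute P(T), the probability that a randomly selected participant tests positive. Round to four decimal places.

Total: 60 + 150 + 120 + 140 + 90 + 440 = 1000.
P(A1) = 60/1000 = 0.06. P(A2) = 150/1000 = 0.15. P(A3) = 120/1000 = 0.12. P(A4) = 140/1000 = 0.14. P(A5) = 90/1000 = 0.09. P(A6) = 440/1000 = 0.44.
P(T) = P(T|A1)·P(A1) + P(T|A2)·P(A2) + P(T|A3)·P(A3) + P(T|A4)·P(A4) + P(T|A5)·P(A5) + P(T|A6)·P(A6)
      = 0.296·0.06 + 0.04·0.15 + 0.367·0.12 + 0.392·0.14 + 0.403·0.09 + 0.153·0.44
      = 0.01776 + 0.006 + 0.04404 + 0.05488 + 0.03627 + 0.06732 = 0.22627

P(T) ≈ 0.2263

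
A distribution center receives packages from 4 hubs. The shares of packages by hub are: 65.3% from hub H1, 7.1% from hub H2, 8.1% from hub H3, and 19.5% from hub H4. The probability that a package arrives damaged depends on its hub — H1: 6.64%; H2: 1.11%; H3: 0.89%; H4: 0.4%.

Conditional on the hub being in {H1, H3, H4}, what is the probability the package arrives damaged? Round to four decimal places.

P(D|S) ≈ 0.0483

Let S = {H1, H3, H4}.
P(S) = 0.653 + 0.081 + 0.195 = 0.929.
P(D ∩ S) = 0.0664·0.653 + 0.0089·0.081 + 0.004·0.195 = 0.0433592 + 0.0007209 + 0.00078 = 0.0448601.
P(D | S) = 0.0448601 / 0.929 = 0.048289…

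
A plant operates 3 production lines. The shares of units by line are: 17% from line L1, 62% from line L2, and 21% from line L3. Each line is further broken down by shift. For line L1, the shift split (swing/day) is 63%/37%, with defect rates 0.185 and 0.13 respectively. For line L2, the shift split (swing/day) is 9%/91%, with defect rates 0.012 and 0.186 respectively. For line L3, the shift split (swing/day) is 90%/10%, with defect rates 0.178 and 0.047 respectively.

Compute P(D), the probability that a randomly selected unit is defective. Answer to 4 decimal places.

P(D|L1) = 0.63·0.185 + 0.37·0.13 = 0.11655 + 0.0481 = 0.16465
P(D|L2) = 0.09·0.012 + 0.91·0.186 = 0.00108 + 0.16926 = 0.17034
P(D|L3) = 0.9·0.178 + 0.1·0.047 = 0.1602 + 0.0047 = 0.1649
By total probability over the outer partition,
P(D) = 0.17·0.16465 + 0.62·0.17034 + 0.21·0.1649
      = 0.0279905 + 0.1056108 + 0.034629 = 0.1682303

0.1682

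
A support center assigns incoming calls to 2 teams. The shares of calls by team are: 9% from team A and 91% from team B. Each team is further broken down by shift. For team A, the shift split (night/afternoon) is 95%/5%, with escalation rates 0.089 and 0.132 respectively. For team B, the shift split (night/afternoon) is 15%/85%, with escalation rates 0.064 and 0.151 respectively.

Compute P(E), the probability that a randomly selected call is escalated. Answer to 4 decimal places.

0.1337

P(E|A) = 0.95·0.089 + 0.05·0.132 = 0.08455 + 0.0066 = 0.09115
P(E|B) = 0.15·0.064 + 0.85·0.151 = 0.0096 + 0.12835 = 0.13795
Then overall,
P(E) = 0.09·0.09115 + 0.91·0.13795
      = 0.0082035 + 0.1255345 = 0.133738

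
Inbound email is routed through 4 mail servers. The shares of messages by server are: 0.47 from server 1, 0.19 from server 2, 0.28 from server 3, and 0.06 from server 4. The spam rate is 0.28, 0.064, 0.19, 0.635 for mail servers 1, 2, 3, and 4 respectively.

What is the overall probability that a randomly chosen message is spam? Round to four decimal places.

0.2351

Summing over the partition,
P(S) = P(S|1)·P(1) + P(S|2)·P(2) + P(S|3)·P(3) + P(S|4)·P(4)
      = 0.28·0.47 + 0.064·0.19 + 0.19·0.28 + 0.635·0.06
      = 0.1316 + 0.01216 + 0.0532 + 0.0381 = 0.23506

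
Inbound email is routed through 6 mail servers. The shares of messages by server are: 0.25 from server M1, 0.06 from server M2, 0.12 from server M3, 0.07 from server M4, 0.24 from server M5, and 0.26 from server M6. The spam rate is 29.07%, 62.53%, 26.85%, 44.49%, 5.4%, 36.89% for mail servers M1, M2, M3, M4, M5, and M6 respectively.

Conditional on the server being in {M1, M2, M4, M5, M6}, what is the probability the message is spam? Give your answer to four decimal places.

P(S|J) ≈ 0.2843

Let J = {M1, M2, M4, M5, M6}.
P(J) = 0.25 + 0.06 + 0.07 + 0.24 + 0.26 = 0.88.
P(S ∩ J) = 0.2907·0.25 + 0.6253·0.06 + 0.4449·0.07 + 0.054·0.24 + 0.3689·0.26 = 0.072675 + 0.037518 + 0.031143 + 0.01296 + 0.095914 = 0.25021.
P(S | J) = 0.25021 / 0.88 = 0.284330…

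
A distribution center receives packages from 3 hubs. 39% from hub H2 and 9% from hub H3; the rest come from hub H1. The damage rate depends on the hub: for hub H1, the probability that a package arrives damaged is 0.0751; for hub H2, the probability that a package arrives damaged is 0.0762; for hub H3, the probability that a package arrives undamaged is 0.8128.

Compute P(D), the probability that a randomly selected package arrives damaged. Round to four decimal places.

P(D) ≈ 0.0856

P(H1) = 1 − (0.39 + 0.09) = 0.52.
P(D|H3) = 1 − 0.8128 = 0.1872.
By the law of total probability,
P(D) = P(D|H1)·P(H1) + P(D|H2)·P(H2) + P(D|H3)·P(H3)
      = 0.0751·0.52 + 0.0762·0.39 + 0.1872·0.09
      = 0.039052 + 0.029718 + 0.016848 = 0.085618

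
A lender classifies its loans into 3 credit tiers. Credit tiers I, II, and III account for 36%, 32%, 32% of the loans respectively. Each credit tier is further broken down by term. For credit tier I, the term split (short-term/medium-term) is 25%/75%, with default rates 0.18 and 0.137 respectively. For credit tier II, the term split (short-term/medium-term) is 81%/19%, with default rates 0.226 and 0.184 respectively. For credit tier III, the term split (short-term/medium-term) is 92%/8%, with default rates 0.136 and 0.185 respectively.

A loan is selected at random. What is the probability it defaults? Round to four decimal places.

P(D|I) = 0.25·0.18 + 0.75·0.137 = 0.045 + 0.10275 = 0.14775
P(D|II) = 0.81·0.226 + 0.19·0.184 = 0.18306 + 0.03496 = 0.21802
P(D|III) = 0.92·0.136 + 0.08·0.185 = 0.12512 + 0.0148 = 0.13992
Then overall,
P(D) = 0.36·0.14775 + 0.32·0.21802 + 0.32·0.13992
      = 0.05319 + 0.0697664 + 0.0447744 = 0.1677308

0.1677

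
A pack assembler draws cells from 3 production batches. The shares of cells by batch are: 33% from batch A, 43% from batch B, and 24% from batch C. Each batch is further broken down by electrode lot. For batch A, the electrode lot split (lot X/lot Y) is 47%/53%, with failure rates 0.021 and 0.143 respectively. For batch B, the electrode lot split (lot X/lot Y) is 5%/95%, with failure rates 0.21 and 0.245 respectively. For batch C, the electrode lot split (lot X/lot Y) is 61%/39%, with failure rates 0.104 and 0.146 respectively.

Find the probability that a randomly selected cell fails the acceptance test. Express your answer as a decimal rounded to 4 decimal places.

P(F|A) = 0.47·0.021 + 0.53·0.143 = 0.00987 + 0.07579 = 0.08566
P(F|B) = 0.05·0.21 + 0.95·0.245 = 0.0105 + 0.23275 = 0.24325
P(F|C) = 0.61·0.104 + 0.39·0.146 = 0.06344 + 0.05694 = 0.12038
By total probability over the outer partition,
P(F) = 0.33·0.08566 + 0.43·0.24325 + 0.24·0.12038
      = 0.0282678 + 0.1045975 + 0.0288912 = 0.1617565

P(F) ≈ 0.1618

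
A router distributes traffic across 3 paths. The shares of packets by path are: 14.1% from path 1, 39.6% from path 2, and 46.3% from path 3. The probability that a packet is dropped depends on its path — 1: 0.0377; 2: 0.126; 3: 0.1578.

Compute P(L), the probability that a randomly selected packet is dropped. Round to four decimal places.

P(L) = P(L|1)·P(1) + P(L|2)·P(2) + P(L|3)·P(3)
      = 0.0377·0.141 + 0.126·0.396 + 0.1578·0.463
      = 0.0053157 + 0.049896 + 0.0730614 = 0.1282731

P(L) ≈ 0.1283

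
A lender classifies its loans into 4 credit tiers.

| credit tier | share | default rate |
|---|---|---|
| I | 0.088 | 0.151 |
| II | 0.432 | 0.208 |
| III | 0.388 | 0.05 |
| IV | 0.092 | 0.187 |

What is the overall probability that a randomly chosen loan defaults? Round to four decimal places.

P(D) ≈ 0.1397

By the law of total probability,
P(D) = P(D|I)·P(I) + P(D|II)·P(II) + P(D|III)·P(III) + P(D|IV)·P(IV)
      = 0.151·0.088 + 0.208·0.432 + 0.05·0.388 + 0.187·0.092
      = 0.013288 + 0.089856 + 0.0194 + 0.017204 = 0.139748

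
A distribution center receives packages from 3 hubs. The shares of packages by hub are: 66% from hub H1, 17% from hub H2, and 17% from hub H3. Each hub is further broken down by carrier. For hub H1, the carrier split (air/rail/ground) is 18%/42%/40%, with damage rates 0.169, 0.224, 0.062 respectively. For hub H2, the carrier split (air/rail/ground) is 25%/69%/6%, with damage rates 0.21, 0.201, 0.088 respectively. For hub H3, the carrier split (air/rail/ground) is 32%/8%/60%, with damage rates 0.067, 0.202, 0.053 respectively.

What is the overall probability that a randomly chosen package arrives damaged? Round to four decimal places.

P(D|H1) = 0.18·0.169 + 0.42·0.224 + 0.4·0.062 = 0.03042 + 0.09408 + 0.0248 = 0.1493
P(D|H2) = 0.25·0.21 + 0.69·0.201 + 0.06·0.088 = 0.0525 + 0.13869 + 0.00528 = 0.19647
P(D|H3) = 0.32·0.067 + 0.08·0.202 + 0.6·0.053 = 0.02144 + 0.01616 + 0.0318 = 0.0694
Then overall,
P(D) = 0.66·0.1493 + 0.17·0.19647 + 0.17·0.0694
      = 0.098538 + 0.0333999 + 0.011798 = 0.1437359

0.1437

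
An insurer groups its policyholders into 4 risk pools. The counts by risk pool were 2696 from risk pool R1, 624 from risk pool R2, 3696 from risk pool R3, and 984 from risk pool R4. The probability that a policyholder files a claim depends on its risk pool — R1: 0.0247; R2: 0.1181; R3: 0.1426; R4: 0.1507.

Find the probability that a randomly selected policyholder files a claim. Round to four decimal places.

0.1020

Total: 2696 + 624 + 3696 + 984 = 8000.
P(R1) = 2696/8000 = 0.337. P(R2) = 624/8000 = 0.078. P(R3) = 3696/8000 = 0.462. P(R4) = 984/8000 = 0.123.
Using total probability over the partition,
P(C) = P(C|R1)·P(R1) + P(C|R2)·P(R2) + P(C|R3)·P(R3) + P(C|R4)·P(R4)
      = 0.0247·0.337 + 0.1181·0.078 + 0.1426·0.462 + 0.1507·0.123
      = 0.0083239 + 0.0092118 + 0.0658812 + 0.0185361 = 0.101953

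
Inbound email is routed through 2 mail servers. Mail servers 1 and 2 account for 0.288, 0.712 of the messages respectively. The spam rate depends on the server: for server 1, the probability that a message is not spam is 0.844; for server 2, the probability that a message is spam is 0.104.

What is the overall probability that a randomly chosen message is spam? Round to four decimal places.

P(S|1) = 1 − 0.844 = 0.156.
P(S) = P(S|1)·P(1) + P(S|2)·P(2)
      = 0.156·0.288 + 0.104·0.712
      = 0.044928 + 0.074048 = 0.118976

0.1190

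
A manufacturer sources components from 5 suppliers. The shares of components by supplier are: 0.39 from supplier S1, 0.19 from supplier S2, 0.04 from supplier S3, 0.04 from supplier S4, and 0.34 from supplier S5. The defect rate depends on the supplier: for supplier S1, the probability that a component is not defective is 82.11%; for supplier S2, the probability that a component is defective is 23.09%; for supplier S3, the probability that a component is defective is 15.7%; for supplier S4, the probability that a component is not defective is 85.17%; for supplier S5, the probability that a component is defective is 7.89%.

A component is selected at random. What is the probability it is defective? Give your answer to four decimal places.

P(D|S1) = 1 − 0.8211 = 0.1789.
P(D|S4) = 1 − 0.8517 = 0.1483.
Summing over the partition,
P(D) = P(D|S1)·P(S1) + P(D|S2)·P(S2) + P(D|S3)·P(S3) + P(D|S4)·P(S4) + P(D|S5)·P(S5)
      = 0.1789·0.39 + 0.2309·0.19 + 0.157·0.04 + 0.1483·0.04 + 0.0789·0.34
      = 0.069771 + 0.043871 + 0.00628 + 0.005932 + 0.026826 = 0.15268

0.1527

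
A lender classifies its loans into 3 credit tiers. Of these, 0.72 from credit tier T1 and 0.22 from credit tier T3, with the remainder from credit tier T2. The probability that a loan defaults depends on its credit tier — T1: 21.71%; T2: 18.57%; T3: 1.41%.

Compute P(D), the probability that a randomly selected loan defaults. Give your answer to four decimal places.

P(T2) = 1 − (0.72 + 0.22) = 0.06.
Summing over the partition,
P(D) = P(D|T1)·P(T1) + P(D|T2)·P(T2) + P(D|T3)·P(T3)
      = 0.2171·0.72 + 0.1857·0.06 + 0.0141·0.22
      = 0.156312 + 0.011142 + 0.003102 = 0.170556

0.1706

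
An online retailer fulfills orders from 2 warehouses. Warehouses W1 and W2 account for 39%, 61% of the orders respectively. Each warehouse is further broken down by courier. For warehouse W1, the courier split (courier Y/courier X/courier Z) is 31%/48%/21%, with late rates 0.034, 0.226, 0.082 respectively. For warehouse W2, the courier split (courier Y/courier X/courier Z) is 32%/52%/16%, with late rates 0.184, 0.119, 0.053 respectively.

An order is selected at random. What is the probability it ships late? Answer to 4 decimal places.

P(L) ≈ 0.1320

P(L|W1) = 0.31·0.034 + 0.48·0.226 + 0.21·0.082 = 0.01054 + 0.10848 + 0.01722 = 0.13624
P(L|W2) = 0.32·0.184 + 0.52·0.119 + 0.16·0.053 = 0.05888 + 0.06188 + 0.00848 = 0.12924
Then overall,
P(L) = 0.39·0.13624 + 0.61·0.12924
      = 0.0531336 + 0.0788364 = 0.13197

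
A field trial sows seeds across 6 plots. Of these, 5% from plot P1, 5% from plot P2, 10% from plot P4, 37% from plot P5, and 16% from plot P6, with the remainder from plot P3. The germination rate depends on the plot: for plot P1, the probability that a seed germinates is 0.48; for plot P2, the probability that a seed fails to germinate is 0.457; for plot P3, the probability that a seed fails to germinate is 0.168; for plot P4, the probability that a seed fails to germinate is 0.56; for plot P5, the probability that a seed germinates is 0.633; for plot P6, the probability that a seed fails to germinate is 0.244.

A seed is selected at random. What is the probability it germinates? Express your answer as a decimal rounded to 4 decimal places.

P(P3) = 1 − (0.05 + 0.05 + 0.1 + 0.37 + 0.16) = 0.27.
P(G|P2) = 1 − 0.457 = 0.543.
P(G|P3) = 1 − 0.168 = 0.832.
P(G|P4) = 1 − 0.56 = 0.44.
P(G|P6) = 1 − 0.244 = 0.756.
Using total probability over the partition,
P(G) = P(G|P1)·P(P1) + P(G|P2)·P(P2) + P(G|P3)·P(P3) + P(G|P4)·P(P4) + P(G|P5)·P(P5) + P(G|P6)·P(P6)
      = 0.48·0.05 + 0.543·0.05 + 0.832·0.27 + 0.44·0.1 + 0.633·0.37 + 0.756·0.16
      = 0.024 + 0.02715 + 0.22464 + 0.044 + 0.23421 + 0.12096 = 0.67496

P(G) ≈ 0.6750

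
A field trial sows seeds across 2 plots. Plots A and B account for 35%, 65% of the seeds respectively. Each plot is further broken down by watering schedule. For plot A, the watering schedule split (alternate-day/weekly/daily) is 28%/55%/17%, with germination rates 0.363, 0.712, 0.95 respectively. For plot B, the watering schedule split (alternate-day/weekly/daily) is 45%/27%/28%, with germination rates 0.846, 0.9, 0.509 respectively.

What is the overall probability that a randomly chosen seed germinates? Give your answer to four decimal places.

0.7272

P(G|A) = 0.28·0.363 + 0.55·0.712 + 0.17·0.95 = 0.10164 + 0.3916 + 0.1615 = 0.65474
P(G|B) = 0.45·0.846 + 0.27·0.9 + 0.28·0.509 = 0.3807 + 0.243 + 0.14252 = 0.76622
By total probability over the outer partition,
P(G) = 0.35·0.65474 + 0.65·0.76622
      = 0.229159 + 0.498043 = 0.727202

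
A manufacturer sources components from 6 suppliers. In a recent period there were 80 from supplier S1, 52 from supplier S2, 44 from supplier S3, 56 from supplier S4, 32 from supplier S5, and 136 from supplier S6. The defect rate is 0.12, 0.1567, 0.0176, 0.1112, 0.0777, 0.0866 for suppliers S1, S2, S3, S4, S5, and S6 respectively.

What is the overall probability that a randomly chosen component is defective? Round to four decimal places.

P(D) ≈ 0.0975

Total: 80 + 52 + 44 + 56 + 32 + 136 = 400.
P(S1) = 80/400 = 0.2. P(S2) = 52/400 = 0.13. P(S3) = 44/400 = 0.11. P(S4) = 56/400 = 0.14. P(S5) = 32/400 = 0.08. P(S6) = 136/400 = 0.34.
P(D) = P(D|S1)·P(S1) + P(D|S2)·P(S2) + P(D|S3)·P(S3) + P(D|S4)·P(S4) + P(D|S5)·P(S5) + P(D|S6)·P(S6)
      = 0.12·0.2 + 0.1567·0.13 + 0.0176·0.11 + 0.1112·0.14 + 0.0777·0.08 + 0.0866·0.34
      = 0.024 + 0.020371 + 0.001936 + 0.015568 + 0.006216 + 0.029444 = 0.097535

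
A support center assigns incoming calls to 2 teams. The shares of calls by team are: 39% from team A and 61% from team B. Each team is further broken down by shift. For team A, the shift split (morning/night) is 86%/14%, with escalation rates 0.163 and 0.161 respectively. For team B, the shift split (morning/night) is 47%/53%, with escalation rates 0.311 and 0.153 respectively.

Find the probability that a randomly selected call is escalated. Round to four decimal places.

0.2021

P(E|A) = 0.86·0.163 + 0.14·0.161 = 0.14018 + 0.02254 = 0.16272
P(E|B) = 0.47·0.311 + 0.53·0.153 = 0.14617 + 0.08109 = 0.22726
By total probability over the outer partition,
P(E) = 0.39·0.16272 + 0.61·0.22726
      = 0.0634608 + 0.1386286 = 0.2020894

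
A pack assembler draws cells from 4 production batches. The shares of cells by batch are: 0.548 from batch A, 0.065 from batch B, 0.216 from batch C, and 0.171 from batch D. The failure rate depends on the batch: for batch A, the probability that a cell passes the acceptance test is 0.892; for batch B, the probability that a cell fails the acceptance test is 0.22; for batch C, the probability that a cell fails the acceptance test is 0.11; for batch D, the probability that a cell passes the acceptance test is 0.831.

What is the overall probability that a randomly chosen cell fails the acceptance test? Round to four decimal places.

P(F|A) = 1 − 0.892 = 0.108.
P(F|D) = 1 − 0.831 = 0.169.
Using total probability over the partition,
P(F) = P(F|A)·P(A) + P(F|B)·P(B) + P(F|C)·P(C) + P(F|D)·P(D)
      = 0.108·0.548 + 0.22·0.065 + 0.11·0.216 + 0.169·0.171
      = 0.059184 + 0.0143 + 0.02376 + 0.028899 = 0.126143

0.1261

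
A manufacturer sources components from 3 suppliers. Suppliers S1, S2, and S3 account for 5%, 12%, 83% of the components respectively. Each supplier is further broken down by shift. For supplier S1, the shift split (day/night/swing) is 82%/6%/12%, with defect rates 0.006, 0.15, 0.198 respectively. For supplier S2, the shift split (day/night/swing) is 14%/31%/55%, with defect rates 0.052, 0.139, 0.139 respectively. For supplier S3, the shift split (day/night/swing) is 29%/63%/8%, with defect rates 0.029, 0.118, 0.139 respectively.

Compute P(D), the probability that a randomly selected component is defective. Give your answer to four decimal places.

P(D|S1) = 0.82·0.006 + 0.06·0.15 + 0.12·0.198 = 0.00492 + 0.009 + 0.02376 = 0.03768
P(D|S2) = 0.14·0.052 + 0.31·0.139 + 0.55·0.139 = 0.00728 + 0.04309 + 0.07645 = 0.12682
P(D|S3) = 0.29·0.029 + 0.63·0.118 + 0.08·0.139 = 0.00841 + 0.07434 + 0.01112 = 0.09387
Then overall,
P(D) = 0.05·0.03768 + 0.12·0.12682 + 0.83·0.09387
      = 0.001884 + 0.0152184 + 0.0779121 = 0.0950145

0.0950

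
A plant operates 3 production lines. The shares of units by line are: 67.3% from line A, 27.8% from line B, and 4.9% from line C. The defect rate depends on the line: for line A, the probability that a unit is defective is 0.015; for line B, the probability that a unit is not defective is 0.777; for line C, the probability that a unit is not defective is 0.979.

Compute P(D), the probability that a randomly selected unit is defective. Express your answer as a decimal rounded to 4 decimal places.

P(D|B) = 1 − 0.777 = 0.223.
P(D|C) = 1 − 0.979 = 0.021.
By the law of total probability,
P(D) = P(D|A)·P(A) + P(D|B)·P(B) + P(D|C)·P(C)
      = 0.015·0.673 + 0.223·0.278 + 0.021·0.049
      = 0.010095 + 0.061994 + 0.001029 = 0.073118

P(D) ≈ 0.0731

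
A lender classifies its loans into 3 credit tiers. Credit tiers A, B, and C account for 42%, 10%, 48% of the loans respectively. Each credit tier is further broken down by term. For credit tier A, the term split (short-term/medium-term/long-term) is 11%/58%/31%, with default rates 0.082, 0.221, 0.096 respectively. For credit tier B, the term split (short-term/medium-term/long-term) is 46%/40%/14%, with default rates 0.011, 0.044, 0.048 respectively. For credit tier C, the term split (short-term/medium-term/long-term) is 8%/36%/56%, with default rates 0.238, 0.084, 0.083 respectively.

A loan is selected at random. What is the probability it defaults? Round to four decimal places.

P(D|A) = 0.11·0.082 + 0.58·0.221 + 0.31·0.096 = 0.00902 + 0.12818 + 0.02976 = 0.16696
P(D|B) = 0.46·0.011 + 0.4·0.044 + 0.14·0.048 = 0.00506 + 0.0176 + 0.00672 = 0.02938
P(D|C) = 0.08·0.238 + 0.36·0.084 + 0.56·0.083 = 0.01904 + 0.03024 + 0.04648 = 0.09576
By total probability over the outer partition,
P(D) = 0.42·0.16696 + 0.1·0.02938 + 0.48·0.09576
      = 0.0701232 + 0.002938 + 0.0459648 = 0.119026

P(D) ≈ 0.1190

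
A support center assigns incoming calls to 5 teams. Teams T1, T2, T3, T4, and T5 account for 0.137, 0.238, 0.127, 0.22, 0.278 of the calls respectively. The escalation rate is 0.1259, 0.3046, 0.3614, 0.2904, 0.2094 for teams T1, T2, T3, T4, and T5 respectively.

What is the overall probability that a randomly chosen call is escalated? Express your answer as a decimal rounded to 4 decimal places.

P(E) ≈ 0.2577

Using total probability over the partition,
P(E) = P(E|T1)·P(T1) + P(E|T2)·P(T2) + P(E|T3)·P(T3) + P(E|T4)·P(T4) + P(E|T5)·P(T5)
      = 0.1259·0.137 + 0.3046·0.238 + 0.3614·0.127 + 0.2904·0.22 + 0.2094·0.278
      = 0.0172483 + 0.0724948 + 0.0458978 + 0.063888 + 0.0582132 = 0.2577421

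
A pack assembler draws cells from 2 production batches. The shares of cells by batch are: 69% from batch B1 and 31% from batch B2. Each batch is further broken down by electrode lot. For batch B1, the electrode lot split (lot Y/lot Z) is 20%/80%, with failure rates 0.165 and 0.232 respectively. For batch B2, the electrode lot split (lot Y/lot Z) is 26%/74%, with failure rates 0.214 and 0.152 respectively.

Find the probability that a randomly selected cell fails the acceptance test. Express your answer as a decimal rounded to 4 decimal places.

P(F|B1) = 0.2·0.165 + 0.8·0.232 = 0.033 + 0.1856 = 0.2186
P(F|B2) = 0.26·0.214 + 0.74·0.152 = 0.05564 + 0.11248 = 0.16812
By total probability over the outer partition,
P(F) = 0.69·0.2186 + 0.31·0.16812
      = 0.150834 + 0.0521172 = 0.2029512

0.2030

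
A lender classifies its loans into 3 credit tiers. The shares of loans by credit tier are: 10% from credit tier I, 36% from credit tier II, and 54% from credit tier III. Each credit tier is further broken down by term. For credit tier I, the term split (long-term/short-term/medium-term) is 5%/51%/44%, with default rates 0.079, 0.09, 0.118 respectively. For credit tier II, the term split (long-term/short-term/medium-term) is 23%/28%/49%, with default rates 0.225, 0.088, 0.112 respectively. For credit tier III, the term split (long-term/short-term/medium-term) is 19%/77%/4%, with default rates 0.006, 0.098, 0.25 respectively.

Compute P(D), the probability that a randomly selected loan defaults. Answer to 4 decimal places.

P(D) ≈ 0.1042

P(D|I) = 0.05·0.079 + 0.51·0.09 + 0.44·0.118 = 0.00395 + 0.0459 + 0.05192 = 0.10177
P(D|II) = 0.23·0.225 + 0.28·0.088 + 0.49·0.112 = 0.05175 + 0.02464 + 0.05488 = 0.13127
P(D|III) = 0.19·0.006 + 0.77·0.098 + 0.04·0.25 = 0.00114 + 0.07546 + 0.01 = 0.0866
Then overall,
P(D) = 0.1·0.10177 + 0.36·0.13127 + 0.54·0.0866
      = 0.010177 + 0.0472572 + 0.046764 = 0.1041982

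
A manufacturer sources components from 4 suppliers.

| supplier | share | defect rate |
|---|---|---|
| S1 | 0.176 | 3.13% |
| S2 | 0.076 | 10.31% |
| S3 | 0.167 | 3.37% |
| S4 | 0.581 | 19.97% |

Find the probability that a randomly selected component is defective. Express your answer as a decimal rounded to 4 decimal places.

P(D) = P(D|S1)·P(S1) + P(D|S2)·P(S2) + P(D|S3)·P(S3) + P(D|S4)·P(S4)
      = 0.0313·0.176 + 0.1031·0.076 + 0.0337·0.167 + 0.1997·0.581
      = 0.0055088 + 0.0078356 + 0.0056279 + 0.1160257 = 0.134998

P(D) ≈ 0.1350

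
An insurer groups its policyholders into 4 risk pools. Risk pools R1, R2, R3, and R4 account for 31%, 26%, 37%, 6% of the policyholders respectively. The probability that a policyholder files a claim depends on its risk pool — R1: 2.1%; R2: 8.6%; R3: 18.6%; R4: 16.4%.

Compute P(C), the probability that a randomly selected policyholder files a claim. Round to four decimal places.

P(C) ≈ 0.1075

Using total probability over the partition,
P(C) = P(C|R1)·P(R1) + P(C|R2)·P(R2) + P(C|R3)·P(R3) + P(C|R4)·P(R4)
      = 0.021·0.31 + 0.086·0.26 + 0.186·0.37 + 0.164·0.06
      = 0.00651 + 0.02236 + 0.06882 + 0.00984 = 0.10753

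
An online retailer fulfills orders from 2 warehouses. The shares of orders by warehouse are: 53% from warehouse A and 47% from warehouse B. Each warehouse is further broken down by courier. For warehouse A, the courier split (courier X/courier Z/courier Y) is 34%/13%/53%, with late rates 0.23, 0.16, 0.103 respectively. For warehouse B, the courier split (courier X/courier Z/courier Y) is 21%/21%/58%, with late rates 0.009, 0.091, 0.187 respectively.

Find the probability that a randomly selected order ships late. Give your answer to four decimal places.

0.1422

P(L|A) = 0.34·0.23 + 0.13·0.16 + 0.53·0.103 = 0.0782 + 0.0208 + 0.05459 = 0.15359
P(L|B) = 0.21·0.009 + 0.21·0.091 + 0.58·0.187 = 0.00189 + 0.01911 + 0.10846 = 0.12946
Then overall,
P(L) = 0.53·0.15359 + 0.47·0.12946
      = 0.0814027 + 0.0608462 = 0.1422489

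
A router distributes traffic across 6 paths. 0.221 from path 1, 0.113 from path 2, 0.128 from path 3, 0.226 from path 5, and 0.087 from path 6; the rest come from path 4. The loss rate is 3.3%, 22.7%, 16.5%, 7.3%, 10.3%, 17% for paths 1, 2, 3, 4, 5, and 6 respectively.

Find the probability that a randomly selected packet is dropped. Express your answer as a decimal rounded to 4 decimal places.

P(L) ≈ 0.1086

P(4) = 1 − (0.221 + 0.113 + 0.128 + 0.226 + 0.087) = 0.225.
P(L) = P(L|1)·P(1) + P(L|2)·P(2) + P(L|3)·P(3) + P(L|4)·P(4) + P(L|5)·P(5) + P(L|6)·P(6)
      = 0.033·0.221 + 0.227·0.113 + 0.165·0.128 + 0.073·0.225 + 0.103·0.226 + 0.17·0.087
      = 0.007293 + 0.025651 + 0.02112 + 0.016425 + 0.023278 + 0.01479 = 0.108557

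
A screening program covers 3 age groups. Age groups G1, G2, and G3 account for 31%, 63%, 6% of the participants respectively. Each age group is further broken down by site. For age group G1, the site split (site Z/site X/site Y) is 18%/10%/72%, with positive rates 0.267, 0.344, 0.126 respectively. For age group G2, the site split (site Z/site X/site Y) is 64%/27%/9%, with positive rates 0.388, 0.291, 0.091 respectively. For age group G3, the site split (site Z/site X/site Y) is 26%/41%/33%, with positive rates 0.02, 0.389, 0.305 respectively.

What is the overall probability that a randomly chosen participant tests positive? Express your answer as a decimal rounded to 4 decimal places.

P(T|G1) = 0.18·0.267 + 0.1·0.344 + 0.72·0.126 = 0.04806 + 0.0344 + 0.09072 = 0.17318
P(T|G2) = 0.64·0.388 + 0.27·0.291 + 0.09·0.091 = 0.24832 + 0.07857 + 0.00819 = 0.33508
P(T|G3) = 0.26·0.02 + 0.41·0.389 + 0.33·0.305 = 0.0052 + 0.15949 + 0.10065 = 0.26534
By total probability over the outer partition,
P(T) = 0.31·0.17318 + 0.63·0.33508 + 0.06·0.26534
      = 0.0536858 + 0.2111004 + 0.0159204 = 0.2807066

0.2807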